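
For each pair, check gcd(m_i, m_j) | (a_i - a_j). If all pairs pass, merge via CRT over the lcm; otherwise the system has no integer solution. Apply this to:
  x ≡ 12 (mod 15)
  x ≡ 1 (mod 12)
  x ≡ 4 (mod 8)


Moduli 15, 12, 8 are not pairwise coprime, so CRT works modulo lcm(m_i) when all pairwise compatibility conditions hold.
Pairwise compatibility: gcd(m_i, m_j) must divide a_i - a_j for every pair.
Merge one congruence at a time:
  Start: x ≡ 12 (mod 15).
  Combine with x ≡ 1 (mod 12): gcd(15, 12) = 3, and 1 - 12 = -11 is NOT divisible by 3.
    ⇒ system is inconsistent (no integer solution).

No solution (the system is inconsistent).


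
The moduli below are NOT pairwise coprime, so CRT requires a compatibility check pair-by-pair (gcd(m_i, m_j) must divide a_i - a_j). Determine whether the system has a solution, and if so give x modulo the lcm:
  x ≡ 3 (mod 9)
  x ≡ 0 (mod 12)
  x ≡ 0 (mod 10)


Moduli 9, 12, 10 are not pairwise coprime, so CRT works modulo lcm(m_i) when all pairwise compatibility conditions hold.
Pairwise compatibility: gcd(m_i, m_j) must divide a_i - a_j for every pair.
Merge one congruence at a time:
  Start: x ≡ 3 (mod 9).
  Combine with x ≡ 0 (mod 12): gcd(9, 12) = 3; 0 - 3 = -3, which IS divisible by 3, so compatible.
    Write x = 3 + 9·t and substitute into x ≡ 0 (mod 12): 9·t ≡ 0 − 3 = -3 (mod 12).
    Divide the congruence (and modulus) by g = 3: 3·t ≡ -1 (mod 4).
    Reduce coefficients mod 4: 3·t ≡ 3 (mod 4).
    The inverse of 3 mod 4 is 3 (since 3·3 = 9 = 2·4 + 1), so t ≡ 3·3 = 9 ≡ 1 (mod 4).
    Then x = 3 + 9·1 = 12, valid modulo lcm(9, 12) = 36: x ≡ 12 (mod 36).
  Combine with x ≡ 0 (mod 10): gcd(36, 10) = 2; 0 - 12 = -12, which IS divisible by 2, so compatible.
    Write x = 12 + 36·t and substitute into x ≡ 0 (mod 10): 36·t ≡ 0 − 12 = -12 (mod 10).
    Divide the congruence (and modulus) by g = 2: 18·t ≡ -6 (mod 5).
    Reduce coefficients mod 5: 3·t ≡ 4 (mod 5).
    The inverse of 3 mod 5 is 2 (since 3·2 = 6 = 1·5 + 1), so t ≡ 2·4 = 8 ≡ 3 (mod 5).
    Then x = 12 + 36·3 = 120, valid modulo lcm(36, 10) = 180: x ≡ 120 (mod 180).
Verify: 120 mod 9 = 3, 120 mod 12 = 0, 120 mod 10 = 0.

x ≡ 120 (mod 180).


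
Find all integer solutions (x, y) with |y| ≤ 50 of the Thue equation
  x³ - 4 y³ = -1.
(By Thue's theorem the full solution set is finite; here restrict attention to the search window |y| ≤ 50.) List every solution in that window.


The equation is x³ - 4y³ = -1. For fixed y, x³ = 4·y³ − 1, so a solution requires the RHS to be a perfect cube.
Strategy: iterate y from -50 to 50, compute RHS = 4·y³ − 1, and check whether it is a (positive or negative) perfect cube.
Check small values of y:
  y = 0: RHS = -1 = (-1)³ ⇒ x = -1 works.
  y = 1: RHS = 3 is not a perfect cube.
  y = -1: RHS = -5 is not a perfect cube.
  y = 2: RHS = 31 is not a perfect cube.
  y = -2: RHS = -33 is not a perfect cube.
  y = 3: RHS = 107 is not a perfect cube.
  y = -3: RHS = -109 is not a perfect cube.
Continuing the search up to |y| = 50 finds no further solutions beyond those listed.
Collected solutions: (-1, 0).

Solutions (with |y| ≤ 50): (-1, 0).


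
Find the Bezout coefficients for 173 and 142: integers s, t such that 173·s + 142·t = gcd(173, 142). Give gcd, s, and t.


Euclidean algorithm on (173, 142) — divide until remainder is 0:
  173 = 1 · 142 + 31
  142 = 4 · 31 + 18
  31 = 1 · 18 + 13
  18 = 1 · 13 + 5
  13 = 2 · 5 + 3
  5 = 1 · 3 + 2
  3 = 1 · 2 + 1
  2 = 2 · 1 + 0
gcd(173, 142) = 1.
Track Bezout coefficients alongside the remainders: start with r₀ = 173 = a·1 + b·0 (s = 1, t = 0) and r₁ = 142 = a·0 + b·1 (s = 0, t = 1); each new remainder r_{k+1} = r_{k-1} − q_k·r_k inherits s_{k+1} = s_{k-1} − q_k·s_k, t_{k+1} = t_{k-1} − q_k·t_k, so r_k = a·s_k + b·t_k at every step:
  q = 1: r = 31, s = 1 − 1·0 = 1, t = 0 − 1·1 = -1  (check: 173·1 + 142·(-1) = 31)
  q = 4: r = 18, s = 0 − 4·1 = -4, t = 1 − 4·(-1) = 5  (check: 173·(-4) + 142·5 = 18)
  q = 1: r = 13, s = 1 − 1·(-4) = 5, t = -1 − 1·5 = -6  (check: 173·5 + 142·(-6) = 13)
  q = 1: r = 5, s = -4 − 1·5 = -9, t = 5 − 1·(-6) = 11  (check: 173·(-9) + 142·11 = 5)
  q = 2: r = 3, s = 5 − 2·(-9) = 23, t = -6 − 2·11 = -28  (check: 173·23 + 142·(-28) = 3)
  q = 1: r = 2, s = -9 − 1·23 = -32, t = 11 − 1·(-28) = 39  (check: 173·(-32) + 142·39 = 2)
  q = 1: r = 1, s = 23 − 1·(-32) = 55, t = -28 − 1·39 = -67  (check: 173·55 + 142·(-67) = 1)
The row with r = 1 (the gcd) gives the Bezout coefficients s = 55, t = -67.
Result: 173 · (55) + 142 · (-67) = 1.

gcd(173, 142) = 1; s = 55, t = -67 (check: 173·55 + 142·(-67) = 1).


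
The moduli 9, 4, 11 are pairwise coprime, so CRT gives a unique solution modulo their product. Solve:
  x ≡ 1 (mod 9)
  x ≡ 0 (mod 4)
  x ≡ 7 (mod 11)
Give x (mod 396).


Moduli 9, 4, 11 are pairwise coprime; by CRT there is a unique solution modulo M = 9 · 4 · 11 = 396.
Solve pairwise, accumulating the modulus:
  Start with x ≡ 1 (mod 9).
  Combine with x ≡ 0 (mod 4): since gcd(9, 4) = 1, we get a unique residue mod 36.
    Write x = 1 + 9·t and substitute into x ≡ 0 (mod 4): 9·t ≡ 0 − 1 = -1 (mod 4).
    Reduce coefficients mod 4: 1·t ≡ 3 (mod 4).
    So t ≡ 3 (mod 4).
    Then x = 1 + 9·3 = 28, valid modulo lcm(9, 4) = 36: x ≡ 28 (mod 36).
  Combine with x ≡ 7 (mod 11): since gcd(36, 11) = 1, we get a unique residue mod 396.
    Write x = 28 + 36·t and substitute into x ≡ 7 (mod 11): 36·t ≡ 7 − 28 = -21 (mod 11).
    Reduce coefficients mod 11: 3·t ≡ 1 (mod 11).
    The inverse of 3 mod 11 is 4 (since 3·4 = 12 = 1·11 + 1), so t ≡ 4·1 = 4 ≡ 4 (mod 11).
    Then x = 28 + 36·4 = 172, valid modulo lcm(36, 11) = 396: x ≡ 172 (mod 396).
Verify: 172 mod 9 = 1 ✓, 172 mod 4 = 0 ✓, 172 mod 11 = 7 ✓.

x ≡ 172 (mod 396).


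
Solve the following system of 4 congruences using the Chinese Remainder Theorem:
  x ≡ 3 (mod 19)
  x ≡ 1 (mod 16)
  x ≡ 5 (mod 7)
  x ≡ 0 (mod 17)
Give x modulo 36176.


Product of moduli M = 19 · 16 · 7 · 17 = 36176.
Merge one congruence at a time:
  Start: x ≡ 3 (mod 19).
  Combine with x ≡ 1 (mod 16); new modulus lcm = 304.
    Write x = 3 + 19·t and substitute into x ≡ 1 (mod 16): 19·t ≡ 1 − 3 = -2 (mod 16).
    Reduce coefficients mod 16: 3·t ≡ 14 (mod 16).
    The inverse of 3 mod 16 is 11 (since 3·11 = 33 = 2·16 + 1), so t ≡ 11·14 = 154 ≡ 10 (mod 16).
    Then x = 3 + 19·10 = 193, valid modulo lcm(19, 16) = 304: x ≡ 193 (mod 304).
  Combine with x ≡ 5 (mod 7); new modulus lcm = 2128.
    Write x = 193 + 304·t and substitute into x ≡ 5 (mod 7): 304·t ≡ 5 − 193 = -188 (mod 7).
    Reduce coefficients mod 7: 3·t ≡ 1 (mod 7).
    The inverse of 3 mod 7 is 5 (since 3·5 = 15 = 2·7 + 1), so t ≡ 5·1 = 5 ≡ 5 (mod 7).
    Then x = 193 + 304·5 = 1713, valid modulo lcm(304, 7) = 2128: x ≡ 1713 (mod 2128).
  Combine with x ≡ 0 (mod 17); new modulus lcm = 36176.
    Write x = 1713 + 2128·t and substitute into x ≡ 0 (mod 17): 2128·t ≡ 0 − 1713 = -1713 (mod 17).
    Reduce coefficients mod 17: 3·t ≡ 4 (mod 17).
    The inverse of 3 mod 17 is 6 (since 3·6 = 18 = 1·17 + 1), so t ≡ 6·4 = 24 ≡ 7 (mod 17).
    Then x = 1713 + 2128·7 = 16609, valid modulo lcm(2128, 17) = 36176: x ≡ 16609 (mod 36176).
Verify against each original: 16609 mod 19 = 3, 16609 mod 16 = 1, 16609 mod 7 = 5, 16609 mod 17 = 0.

x ≡ 16609 (mod 36176).


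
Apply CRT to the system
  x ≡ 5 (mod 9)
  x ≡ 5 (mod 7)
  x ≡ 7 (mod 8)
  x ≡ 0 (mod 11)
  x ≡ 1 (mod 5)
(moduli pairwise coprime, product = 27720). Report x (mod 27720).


Product of moduli M = 9 · 7 · 8 · 11 · 5 = 27720.
Merge one congruence at a time:
  Start: x ≡ 5 (mod 9).
  Combine with x ≡ 5 (mod 7); new modulus lcm = 63.
    Write x = 5 + 9·t and substitute into x ≡ 5 (mod 7): 9·t ≡ 5 − 5 = 0 (mod 7).
    Reduce coefficients mod 7: 2·t ≡ 0 (mod 7).
    The inverse of 2 mod 7 is 4 (since 2·4 = 8 = 1·7 + 1), so t ≡ 4·0 = 0 ≡ 0 (mod 7).
    Then x = 5 + 9·0 = 5, valid modulo lcm(9, 7) = 63: x ≡ 5 (mod 63).
  Combine with x ≡ 7 (mod 8); new modulus lcm = 504.
    Write x = 5 + 63·t and substitute into x ≡ 7 (mod 8): 63·t ≡ 7 − 5 = 2 (mod 8).
    Reduce coefficients mod 8: 7·t ≡ 2 (mod 8).
    The inverse of 7 mod 8 is 7 (since 7·7 = 49 = 6·8 + 1), so t ≡ 7·2 = 14 ≡ 6 (mod 8).
    Then x = 5 + 63·6 = 383, valid modulo lcm(63, 8) = 504: x ≡ 383 (mod 504).
  Combine with x ≡ 0 (mod 11); new modulus lcm = 5544.
    Write x = 383 + 504·t and substitute into x ≡ 0 (mod 11): 504·t ≡ 0 − 383 = -383 (mod 11).
    Reduce coefficients mod 11: 9·t ≡ 2 (mod 11).
    The inverse of 9 mod 11 is 5 (since 9·5 = 45 = 4·11 + 1), so t ≡ 5·2 = 10 ≡ 10 (mod 11).
    Then x = 383 + 504·10 = 5423, valid modulo lcm(504, 11) = 5544: x ≡ 5423 (mod 5544).
  Combine with x ≡ 1 (mod 5); new modulus lcm = 27720.
    Write x = 5423 + 5544·t and substitute into x ≡ 1 (mod 5): 5544·t ≡ 1 − 5423 = -5422 (mod 5).
    Reduce coefficients mod 5: 4·t ≡ 3 (mod 5).
    The inverse of 4 mod 5 is 4 (since 4·4 = 16 = 3·5 + 1), so t ≡ 4·3 = 12 ≡ 2 (mod 5).
    Then x = 5423 + 5544·2 = 16511, valid modulo lcm(5544, 5) = 27720: x ≡ 16511 (mod 27720).
Verify against each original: 16511 mod 9 = 5, 16511 mod 7 = 5, 16511 mod 8 = 7, 16511 mod 11 = 0, 16511 mod 5 = 1.

x ≡ 16511 (mod 27720).


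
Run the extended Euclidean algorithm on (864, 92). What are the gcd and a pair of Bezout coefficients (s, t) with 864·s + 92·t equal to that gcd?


Euclidean algorithm on (864, 92) — divide until remainder is 0:
  864 = 9 · 92 + 36
  92 = 2 · 36 + 20
  36 = 1 · 20 + 16
  20 = 1 · 16 + 4
  16 = 4 · 4 + 0
gcd(864, 92) = 4.
Track Bezout coefficients alongside the remainders: start with r₀ = 864 = a·1 + b·0 (s = 1, t = 0) and r₁ = 92 = a·0 + b·1 (s = 0, t = 1); each new remainder r_{k+1} = r_{k-1} − q_k·r_k inherits s_{k+1} = s_{k-1} − q_k·s_k, t_{k+1} = t_{k-1} − q_k·t_k, so r_k = a·s_k + b·t_k at every step:
  q = 9: r = 36, s = 1 − 9·0 = 1, t = 0 − 9·1 = -9  (check: 864·1 + 92·(-9) = 36)
  q = 2: r = 20, s = 0 − 2·1 = -2, t = 1 − 2·(-9) = 19  (check: 864·(-2) + 92·19 = 20)
  q = 1: r = 16, s = 1 − 1·(-2) = 3, t = -9 − 1·19 = -28  (check: 864·3 + 92·(-28) = 16)
  q = 1: r = 4, s = -2 − 1·3 = -5, t = 19 − 1·(-28) = 47  (check: 864·(-5) + 92·47 = 4)
The row with r = 4 (the gcd) gives the Bezout coefficients s = -5, t = 47.
Result: 864 · (-5) + 92 · (47) = 4.

gcd(864, 92) = 4; s = -5, t = 47 (check: 864·(-5) + 92·47 = 4).


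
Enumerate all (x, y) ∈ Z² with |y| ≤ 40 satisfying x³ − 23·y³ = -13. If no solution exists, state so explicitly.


The equation is x³ - 23y³ = -13. For fixed y, x³ = 23·y³ − 13, so a solution requires the RHS to be a perfect cube.
Strategy: iterate y from -40 to 40, compute RHS = 23·y³ − 13, and check whether it is a (positive or negative) perfect cube.
Check small values of y:
  y = 0: RHS = -13 is not a perfect cube.
  y = 1: RHS = 10 is not a perfect cube.
  y = -1: RHS = -36 is not a perfect cube.
  y = 2: RHS = 171 is not a perfect cube.
  y = -2: RHS = -197 is not a perfect cube.
  y = 3: RHS = 608 is not a perfect cube.
  y = -3: RHS = -634 is not a perfect cube.
Continuing the search up to |y| = 40 finds no solutions either.
No (x, y) in the scanned range satisfies the equation.

No integer solutions with |y| ≤ 40.


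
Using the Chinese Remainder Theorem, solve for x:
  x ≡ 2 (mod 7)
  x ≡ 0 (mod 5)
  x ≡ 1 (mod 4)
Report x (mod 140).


Moduli 7, 5, 4 are pairwise coprime; by CRT there is a unique solution modulo M = 7 · 5 · 4 = 140.
Solve pairwise, accumulating the modulus:
  Start with x ≡ 2 (mod 7).
  Combine with x ≡ 0 (mod 5): since gcd(7, 5) = 1, we get a unique residue mod 35.
    Write x = 2 + 7·t and substitute into x ≡ 0 (mod 5): 7·t ≡ 0 − 2 = -2 (mod 5).
    Reduce coefficients mod 5: 2·t ≡ 3 (mod 5).
    The inverse of 2 mod 5 is 3 (since 2·3 = 6 = 1·5 + 1), so t ≡ 3·3 = 9 ≡ 4 (mod 5).
    Then x = 2 + 7·4 = 30, valid modulo lcm(7, 5) = 35: x ≡ 30 (mod 35).
  Combine with x ≡ 1 (mod 4): since gcd(35, 4) = 1, we get a unique residue mod 140.
    Write x = 30 + 35·t and substitute into x ≡ 1 (mod 4): 35·t ≡ 1 − 30 = -29 (mod 4).
    Reduce coefficients mod 4: 3·t ≡ 3 (mod 4).
    The inverse of 3 mod 4 is 3 (since 3·3 = 9 = 2·4 + 1), so t ≡ 3·3 = 9 ≡ 1 (mod 4).
    Then x = 30 + 35·1 = 65, valid modulo lcm(35, 4) = 140: x ≡ 65 (mod 140).
Verify: 65 mod 7 = 2 ✓, 65 mod 5 = 0 ✓, 65 mod 4 = 1 ✓.

x ≡ 65 (mod 140).


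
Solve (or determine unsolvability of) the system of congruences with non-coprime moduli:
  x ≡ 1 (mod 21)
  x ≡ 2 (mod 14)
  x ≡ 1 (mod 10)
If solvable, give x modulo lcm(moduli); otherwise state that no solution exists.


Moduli 21, 14, 10 are not pairwise coprime, so CRT works modulo lcm(m_i) when all pairwise compatibility conditions hold.
Pairwise compatibility: gcd(m_i, m_j) must divide a_i - a_j for every pair.
Merge one congruence at a time:
  Start: x ≡ 1 (mod 21).
  Combine with x ≡ 2 (mod 14): gcd(21, 14) = 7, and 2 - 1 = 1 is NOT divisible by 7.
    ⇒ system is inconsistent (no integer solution).

No solution (the system is inconsistent).


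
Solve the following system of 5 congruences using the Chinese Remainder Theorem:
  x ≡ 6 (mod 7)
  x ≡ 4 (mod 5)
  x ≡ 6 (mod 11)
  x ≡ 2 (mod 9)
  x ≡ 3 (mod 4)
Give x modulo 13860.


Product of moduli M = 7 · 5 · 11 · 9 · 4 = 13860.
Merge one congruence at a time:
  Start: x ≡ 6 (mod 7).
  Combine with x ≡ 4 (mod 5); new modulus lcm = 35.
    Write x = 6 + 7·t and substitute into x ≡ 4 (mod 5): 7·t ≡ 4 − 6 = -2 (mod 5).
    Reduce coefficients mod 5: 2·t ≡ 3 (mod 5).
    The inverse of 2 mod 5 is 3 (since 2·3 = 6 = 1·5 + 1), so t ≡ 3·3 = 9 ≡ 4 (mod 5).
    Then x = 6 + 7·4 = 34, valid modulo lcm(7, 5) = 35: x ≡ 34 (mod 35).
  Combine with x ≡ 6 (mod 11); new modulus lcm = 385.
    Write x = 34 + 35·t and substitute into x ≡ 6 (mod 11): 35·t ≡ 6 − 34 = -28 (mod 11).
    Reduce coefficients mod 11: 2·t ≡ 5 (mod 11).
    The inverse of 2 mod 11 is 6 (since 2·6 = 12 = 1·11 + 1), so t ≡ 6·5 = 30 ≡ 8 (mod 11).
    Then x = 34 + 35·8 = 314, valid modulo lcm(35, 11) = 385: x ≡ 314 (mod 385).
  Combine with x ≡ 2 (mod 9); new modulus lcm = 3465.
    Write x = 314 + 385·t and substitute into x ≡ 2 (mod 9): 385·t ≡ 2 − 314 = -312 (mod 9).
    Reduce coefficients mod 9: 7·t ≡ 3 (mod 9).
    The inverse of 7 mod 9 is 4 (since 7·4 = 28 = 3·9 + 1), so t ≡ 4·3 = 12 ≡ 3 (mod 9).
    Then x = 314 + 385·3 = 1469, valid modulo lcm(385, 9) = 3465: x ≡ 1469 (mod 3465).
  Combine with x ≡ 3 (mod 4); new modulus lcm = 13860.
    Write x = 1469 + 3465·t and substitute into x ≡ 3 (mod 4): 3465·t ≡ 3 − 1469 = -1466 (mod 4).
    Reduce coefficients mod 4: 1·t ≡ 2 (mod 4).
    So t ≡ 2 (mod 4).
    Then x = 1469 + 3465·2 = 8399, valid modulo lcm(3465, 4) = 13860: x ≡ 8399 (mod 13860).
Verify against each original: 8399 mod 7 = 6, 8399 mod 5 = 4, 8399 mod 11 = 6, 8399 mod 9 = 2, 8399 mod 4 = 3.

x ≡ 8399 (mod 13860).


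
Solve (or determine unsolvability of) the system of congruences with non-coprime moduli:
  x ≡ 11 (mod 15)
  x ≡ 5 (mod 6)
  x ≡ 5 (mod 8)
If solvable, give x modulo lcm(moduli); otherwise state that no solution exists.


Moduli 15, 6, 8 are not pairwise coprime, so CRT works modulo lcm(m_i) when all pairwise compatibility conditions hold.
Pairwise compatibility: gcd(m_i, m_j) must divide a_i - a_j for every pair.
Merge one congruence at a time:
  Start: x ≡ 11 (mod 15).
  Combine with x ≡ 5 (mod 6): gcd(15, 6) = 3; 5 - 11 = -6, which IS divisible by 3, so compatible.
    Write x = 11 + 15·t and substitute into x ≡ 5 (mod 6): 15·t ≡ 5 − 11 = -6 (mod 6).
    Divide the congruence (and modulus) by g = 3: 5·t ≡ -2 (mod 2).
    Reduce coefficients mod 2: 1·t ≡ 0 (mod 2).
    So t ≡ 0 (mod 2).
    Then x = 11 + 15·0 = 11, valid modulo lcm(15, 6) = 30: x ≡ 11 (mod 30).
  Combine with x ≡ 5 (mod 8): gcd(30, 8) = 2; 5 - 11 = -6, which IS divisible by 2, so compatible.
    Write x = 11 + 30·t and substitute into x ≡ 5 (mod 8): 30·t ≡ 5 − 11 = -6 (mod 8).
    Divide the congruence (and modulus) by g = 2: 15·t ≡ -3 (mod 4).
    Reduce coefficients mod 4: 3·t ≡ 1 (mod 4).
    The inverse of 3 mod 4 is 3 (since 3·3 = 9 = 2·4 + 1), so t ≡ 3·1 = 3 ≡ 3 (mod 4).
    Then x = 11 + 30·3 = 101, valid modulo lcm(30, 8) = 120: x ≡ 101 (mod 120).
Verify: 101 mod 15 = 11, 101 mod 6 = 5, 101 mod 8 = 5.

x ≡ 101 (mod 120).


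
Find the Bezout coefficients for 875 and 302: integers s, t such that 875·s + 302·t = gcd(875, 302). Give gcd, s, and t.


Euclidean algorithm on (875, 302) — divide until remainder is 0:
  875 = 2 · 302 + 271
  302 = 1 · 271 + 31
  271 = 8 · 31 + 23
  31 = 1 · 23 + 8
  23 = 2 · 8 + 7
  8 = 1 · 7 + 1
  7 = 7 · 1 + 0
gcd(875, 302) = 1.
Track Bezout coefficients alongside the remainders: start with r₀ = 875 = a·1 + b·0 (s = 1, t = 0) and r₁ = 302 = a·0 + b·1 (s = 0, t = 1); each new remainder r_{k+1} = r_{k-1} − q_k·r_k inherits s_{k+1} = s_{k-1} − q_k·s_k, t_{k+1} = t_{k-1} − q_k·t_k, so r_k = a·s_k + b·t_k at every step:
  q = 2: r = 271, s = 1 − 2·0 = 1, t = 0 − 2·1 = -2  (check: 875·1 + 302·(-2) = 271)
  q = 1: r = 31, s = 0 − 1·1 = -1, t = 1 − 1·(-2) = 3  (check: 875·(-1) + 302·3 = 31)
  q = 8: r = 23, s = 1 − 8·(-1) = 9, t = -2 − 8·3 = -26  (check: 875·9 + 302·(-26) = 23)
  q = 1: r = 8, s = -1 − 1·9 = -10, t = 3 − 1·(-26) = 29  (check: 875·(-10) + 302·29 = 8)
  q = 2: r = 7, s = 9 − 2·(-10) = 29, t = -26 − 2·29 = -84  (check: 875·29 + 302·(-84) = 7)
  q = 1: r = 1, s = -10 − 1·29 = -39, t = 29 − 1·(-84) = 113  (check: 875·(-39) + 302·113 = 1)
The row with r = 1 (the gcd) gives the Bezout coefficients s = -39, t = 113.
Result: 875 · (-39) + 302 · (113) = 1.

gcd(875, 302) = 1; s = -39, t = 113 (check: 875·(-39) + 302·113 = 1).


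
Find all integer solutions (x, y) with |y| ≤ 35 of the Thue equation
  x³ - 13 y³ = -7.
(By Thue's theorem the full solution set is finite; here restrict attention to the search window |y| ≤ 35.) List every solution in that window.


The equation is x³ - 13y³ = -7. For fixed y, x³ = 13·y³ − 7, so a solution requires the RHS to be a perfect cube.
Strategy: iterate y from -35 to 35, compute RHS = 13·y³ − 7, and check whether it is a (positive or negative) perfect cube.
Check small values of y:
  y = 0: RHS = -7 is not a perfect cube.
  y = 1: RHS = 6 is not a perfect cube.
  y = -1: RHS = -20 is not a perfect cube.
  y = 2: RHS = 97 is not a perfect cube.
  y = -2: RHS = -111 is not a perfect cube.
  y = 3: RHS = 344 is not a perfect cube.
  y = -3: RHS = -358 is not a perfect cube.
Continuing the search up to |y| = 35 finds no solutions either.
No (x, y) in the scanned range satisfies the equation.

No integer solutions with |y| ≤ 35.


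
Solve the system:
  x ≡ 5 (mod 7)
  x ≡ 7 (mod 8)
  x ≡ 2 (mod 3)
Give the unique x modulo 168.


Moduli 7, 8, 3 are pairwise coprime; by CRT there is a unique solution modulo M = 7 · 8 · 3 = 168.
Solve pairwise, accumulating the modulus:
  Start with x ≡ 5 (mod 7).
  Combine with x ≡ 7 (mod 8): since gcd(7, 8) = 1, we get a unique residue mod 56.
    Write x = 5 + 7·t and substitute into x ≡ 7 (mod 8): 7·t ≡ 7 − 5 = 2 (mod 8).
    The inverse of 7 mod 8 is 7 (since 7·7 = 49 = 6·8 + 1), so t ≡ 7·2 = 14 ≡ 6 (mod 8).
    Then x = 5 + 7·6 = 47, valid modulo lcm(7, 8) = 56: x ≡ 47 (mod 56).
  Combine with x ≡ 2 (mod 3): since gcd(56, 3) = 1, we get a unique residue mod 168.
    Write x = 47 + 56·t and substitute into x ≡ 2 (mod 3): 56·t ≡ 2 − 47 = -45 (mod 3).
    Reduce coefficients mod 3: 2·t ≡ 0 (mod 3).
    The inverse of 2 mod 3 is 2 (since 2·2 = 4 = 1·3 + 1), so t ≡ 2·0 = 0 ≡ 0 (mod 3).
    Then x = 47 + 56·0 = 47, valid modulo lcm(56, 3) = 168: x ≡ 47 (mod 168).
Verify: 47 mod 7 = 5 ✓, 47 mod 8 = 7 ✓, 47 mod 3 = 2 ✓.

x ≡ 47 (mod 168).


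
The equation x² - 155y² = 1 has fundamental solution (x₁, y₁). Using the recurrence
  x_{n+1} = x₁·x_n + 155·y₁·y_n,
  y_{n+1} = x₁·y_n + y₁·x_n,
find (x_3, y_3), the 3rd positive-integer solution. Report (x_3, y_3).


Step 1: Find the fundamental solution (x₁, y₁) of x² - 155y² = 1.
  Expand √155 as a continued fraction. a₀ = ⌊√155⌋ = 12; iterate m_{k+1} = d_k·a_k − m_k, d_{k+1} = (155 − m_{k+1}²)/d_k, a_{k+1} = ⌊(a₀ + m_{k+1})/d_{k+1}⌋ (starting m₀ = 0, d₀ = 1), with convergents p_k = a_k·p_{k-1} + p_{k-2}, q_k = a_k·q_{k-1} + q_{k-2} (p₋₁ = 1, q₋₁ = 0):
  k = 0: a₀ = 12; p₀/q₀ = 12/1; p₀² − 155·q₀² = 144 − 155 = -11.
  k = 1: m = 12, d = 11, a = ⌊(12 + 12)/11⌋ = 2; p/q = (2·12 + 1)/(2·1 + 0) = 25/2; p² − 155·q² = 625 − 620 = 5.
  k = 2: m = 10, d = 5, a = ⌊(12 + 10)/5⌋ = 4; p/q = (4·25 + 12)/(4·2 + 1) = 112/9; p² − 155·q² = 12544 − 12555 = -11.
  k = 3: m = 10, d = 11, a = ⌊(12 + 10)/11⌋ = 2; p/q = (2·112 + 25)/(2·9 + 2) = 249/20; p² − 155·q² = 62001 − 62000 = 1.
  The first convergent with p² − 155·q² = 1 gives the fundamental solution (x₁, y₁) = (249, 20).
Step 2: Apply the recurrence (x_{n+1}, y_{n+1}) = (x₁x_n + 155y₁y_n, x₁y_n + y₁x_n) repeatedly.
  From (x_1, y_1) = (249, 20): x_2 = 249·249 + 155·20·20 = 124001; y_2 = 249·20 + 20·249 = 9960.
  From (x_2, y_2) = (124001, 9960): x_3 = 249·124001 + 155·20·9960 = 61752249; y_3 = 249·9960 + 20·124001 = 4960060.
Step 3: Verify x_3² - 155·y_3² = 3813340256558001 - 3813340256558000 = 1 (should be 1). ✓

(x_1, y_1) = (249, 20); (x_3, y_3) = (61752249, 4960060).


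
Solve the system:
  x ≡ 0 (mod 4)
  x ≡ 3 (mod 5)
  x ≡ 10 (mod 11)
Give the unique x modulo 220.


Moduli 4, 5, 11 are pairwise coprime; by CRT there is a unique solution modulo M = 4 · 5 · 11 = 220.
Solve pairwise, accumulating the modulus:
  Start with x ≡ 0 (mod 4).
  Combine with x ≡ 3 (mod 5): since gcd(4, 5) = 1, we get a unique residue mod 20.
    Write x = 0 + 4·t and substitute into x ≡ 3 (mod 5): 4·t ≡ 3 − 0 = 3 (mod 5).
    The inverse of 4 mod 5 is 4 (since 4·4 = 16 = 3·5 + 1), so t ≡ 4·3 = 12 ≡ 2 (mod 5).
    Then x = 0 + 4·2 = 8, valid modulo lcm(4, 5) = 20: x ≡ 8 (mod 20).
  Combine with x ≡ 10 (mod 11): since gcd(20, 11) = 1, we get a unique residue mod 220.
    Write x = 8 + 20·t and substitute into x ≡ 10 (mod 11): 20·t ≡ 10 − 8 = 2 (mod 11).
    Reduce coefficients mod 11: 9·t ≡ 2 (mod 11).
    The inverse of 9 mod 11 is 5 (since 9·5 = 45 = 4·11 + 1), so t ≡ 5·2 = 10 ≡ 10 (mod 11).
    Then x = 8 + 20·10 = 208, valid modulo lcm(20, 11) = 220: x ≡ 208 (mod 220).
Verify: 208 mod 4 = 0 ✓, 208 mod 5 = 3 ✓, 208 mod 11 = 10 ✓.

x ≡ 208 (mod 220).


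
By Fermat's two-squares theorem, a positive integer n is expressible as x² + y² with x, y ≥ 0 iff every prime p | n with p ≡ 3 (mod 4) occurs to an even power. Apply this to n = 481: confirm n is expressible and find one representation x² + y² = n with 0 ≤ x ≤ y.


Step 1: Factor n = 481 = 13 · 37.
Step 2: Check the mod-4 condition on each prime factor: 13 ≡ 1 (mod 4), exponent 1; 37 ≡ 1 (mod 4), exponent 1.
All primes ≡ 3 (mod 4) appear to even exponent (or don't appear), so by the two-squares theorem n IS expressible as a sum of two squares.
Step 3: Build a representation. Here n = 13 · 37 is a product of primes ≡ 1 (mod 4). Each prime p ≡ 1 (mod 4) is itself a sum of two squares; find a² by testing p − a² for a perfect square:
  13: 13 − 1² = 12, 13 − 2² = 9 = 3² ⇒ 13 = 2² + 3².
  37: 37 − 1² = 36 = 6² ⇒ 37 = 1² + 6².
  Combine using the Brahmagupta–Fibonacci identity (a² + b²)(c² + d²) = (ac − bd)² + (ad + bc)² = (ac + bd)² + (ad − bc)²:
  13 · 37 = 481: from (2² + 3²)(1² + 6²), take (2·1 − 3·6, 2·6 + 3·1) = (2 − 18, 12 + 3) = (-16, 15); dropping signs (only squares matter) gives (16, 15); check 16² + 15² = 256 + 225 = 481 ✓.
Step 4: Order so x ≤ y and verify: 15² + 16² = 225 + 256 = 481 = n. ✓

n = 481 = 15² + 16² (one valid representation with x ≤ y).


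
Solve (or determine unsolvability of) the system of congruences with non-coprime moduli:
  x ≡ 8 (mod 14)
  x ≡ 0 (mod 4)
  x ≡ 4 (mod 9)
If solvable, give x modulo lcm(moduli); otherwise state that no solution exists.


Moduli 14, 4, 9 are not pairwise coprime, so CRT works modulo lcm(m_i) when all pairwise compatibility conditions hold.
Pairwise compatibility: gcd(m_i, m_j) must divide a_i - a_j for every pair.
Merge one congruence at a time:
  Start: x ≡ 8 (mod 14).
  Combine with x ≡ 0 (mod 4): gcd(14, 4) = 2; 0 - 8 = -8, which IS divisible by 2, so compatible.
    Write x = 8 + 14·t and substitute into x ≡ 0 (mod 4): 14·t ≡ 0 − 8 = -8 (mod 4).
    Divide the congruence (and modulus) by g = 2: 7·t ≡ -4 (mod 2).
    Reduce coefficients mod 2: 1·t ≡ 0 (mod 2).
    So t ≡ 0 (mod 2).
    Then x = 8 + 14·0 = 8, valid modulo lcm(14, 4) = 28: x ≡ 8 (mod 28).
  Combine with x ≡ 4 (mod 9): gcd(28, 9) = 1; 4 - 8 = -4, which IS divisible by 1, so compatible.
    Write x = 8 + 28·t and substitute into x ≡ 4 (mod 9): 28·t ≡ 4 − 8 = -4 (mod 9).
    Reduce coefficients mod 9: 1·t ≡ 5 (mod 9).
    So t ≡ 5 (mod 9).
    Then x = 8 + 28·5 = 148, valid modulo lcm(28, 9) = 252: x ≡ 148 (mod 252).
Verify: 148 mod 14 = 8, 148 mod 4 = 0, 148 mod 9 = 4.

x ≡ 148 (mod 252).


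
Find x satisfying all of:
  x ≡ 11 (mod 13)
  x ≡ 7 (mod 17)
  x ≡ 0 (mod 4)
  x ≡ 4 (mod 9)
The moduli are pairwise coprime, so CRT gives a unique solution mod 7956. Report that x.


Product of moduli M = 13 · 17 · 4 · 9 = 7956.
Merge one congruence at a time:
  Start: x ≡ 11 (mod 13).
  Combine with x ≡ 7 (mod 17); new modulus lcm = 221.
    Write x = 11 + 13·t and substitute into x ≡ 7 (mod 17): 13·t ≡ 7 − 11 = -4 (mod 17).
    Reduce coefficients mod 17: 13·t ≡ 13 (mod 17).
    The inverse of 13 mod 17 is 4 (since 13·4 = 52 = 3·17 + 1), so t ≡ 4·13 = 52 ≡ 1 (mod 17).
    Then x = 11 + 13·1 = 24, valid modulo lcm(13, 17) = 221: x ≡ 24 (mod 221).
  Combine with x ≡ 0 (mod 4); new modulus lcm = 884.
    Write x = 24 + 221·t and substitute into x ≡ 0 (mod 4): 221·t ≡ 0 − 24 = -24 (mod 4).
    Reduce coefficients mod 4: 1·t ≡ 0 (mod 4).
    So t ≡ 0 (mod 4).
    Then x = 24 + 221·0 = 24, valid modulo lcm(221, 4) = 884: x ≡ 24 (mod 884).
  Combine with x ≡ 4 (mod 9); new modulus lcm = 7956.
    Write x = 24 + 884·t and substitute into x ≡ 4 (mod 9): 884·t ≡ 4 − 24 = -20 (mod 9).
    Reduce coefficients mod 9: 2·t ≡ 7 (mod 9).
    The inverse of 2 mod 9 is 5 (since 2·5 = 10 = 1·9 + 1), so t ≡ 5·7 = 35 ≡ 8 (mod 9).
    Then x = 24 + 884·8 = 7096, valid modulo lcm(884, 9) = 7956: x ≡ 7096 (mod 7956).
Verify against each original: 7096 mod 13 = 11, 7096 mod 17 = 7, 7096 mod 4 = 0, 7096 mod 9 = 4.

x ≡ 7096 (mod 7956).


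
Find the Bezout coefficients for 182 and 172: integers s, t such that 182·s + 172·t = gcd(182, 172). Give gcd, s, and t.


Euclidean algorithm on (182, 172) — divide until remainder is 0:
  182 = 1 · 172 + 10
  172 = 17 · 10 + 2
  10 = 5 · 2 + 0
gcd(182, 172) = 2.
Track Bezout coefficients alongside the remainders: start with r₀ = 182 = a·1 + b·0 (s = 1, t = 0) and r₁ = 172 = a·0 + b·1 (s = 0, t = 1); each new remainder r_{k+1} = r_{k-1} − q_k·r_k inherits s_{k+1} = s_{k-1} − q_k·s_k, t_{k+1} = t_{k-1} − q_k·t_k, so r_k = a·s_k + b·t_k at every step:
  q = 1: r = 10, s = 1 − 1·0 = 1, t = 0 − 1·1 = -1  (check: 182·1 + 172·(-1) = 10)
  q = 17: r = 2, s = 0 − 17·1 = -17, t = 1 − 17·(-1) = 18  (check: 182·(-17) + 172·18 = 2)
The row with r = 2 (the gcd) gives the Bezout coefficients s = -17, t = 18.
Result: 182 · (-17) + 172 · (18) = 2.

gcd(182, 172) = 2; s = -17, t = 18 (check: 182·(-17) + 172·18 = 2).


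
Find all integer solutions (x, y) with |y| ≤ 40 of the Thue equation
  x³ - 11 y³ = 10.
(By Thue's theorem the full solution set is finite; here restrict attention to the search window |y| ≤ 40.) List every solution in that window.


The equation is x³ - 11y³ = 10. For fixed y, x³ = 11·y³ + 10, so a solution requires the RHS to be a perfect cube.
Strategy: iterate y from -40 to 40, compute RHS = 11·y³ + 10, and check whether it is a (positive or negative) perfect cube.
Check small values of y:
  y = 0: RHS = 10 is not a perfect cube.
  y = 1: RHS = 21 is not a perfect cube.
  y = -1: RHS = -1 = (-1)³ ⇒ x = -1 works.
  y = 2: RHS = 98 is not a perfect cube.
  y = -2: RHS = -78 is not a perfect cube.
  y = 3: RHS = 307 is not a perfect cube.
  y = -3: RHS = -287 is not a perfect cube.
Continuing the search up to |y| = 40 finds no further solutions beyond those listed.
Collected solutions: (-1, -1).

Solutions (with |y| ≤ 40): (-1, -1).


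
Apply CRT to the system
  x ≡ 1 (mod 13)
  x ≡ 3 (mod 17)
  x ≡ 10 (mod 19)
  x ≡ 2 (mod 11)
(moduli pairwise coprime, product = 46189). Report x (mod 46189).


Product of moduli M = 13 · 17 · 19 · 11 = 46189.
Merge one congruence at a time:
  Start: x ≡ 1 (mod 13).
  Combine with x ≡ 3 (mod 17); new modulus lcm = 221.
    Write x = 1 + 13·t and substitute into x ≡ 3 (mod 17): 13·t ≡ 3 − 1 = 2 (mod 17).
    The inverse of 13 mod 17 is 4 (since 13·4 = 52 = 3·17 + 1), so t ≡ 4·2 = 8 ≡ 8 (mod 17).
    Then x = 1 + 13·8 = 105, valid modulo lcm(13, 17) = 221: x ≡ 105 (mod 221).
  Combine with x ≡ 10 (mod 19); new modulus lcm = 4199.
    Write x = 105 + 221·t and substitute into x ≡ 10 (mod 19): 221·t ≡ 10 − 105 = -95 (mod 19).
    Reduce coefficients mod 19: 12·t ≡ 0 (mod 19).
    The inverse of 12 mod 19 is 8 (since 12·8 = 96 = 5·19 + 1), so t ≡ 8·0 = 0 ≡ 0 (mod 19).
    Then x = 105 + 221·0 = 105, valid modulo lcm(221, 19) = 4199: x ≡ 105 (mod 4199).
  Combine with x ≡ 2 (mod 11); new modulus lcm = 46189.
    Write x = 105 + 4199·t and substitute into x ≡ 2 (mod 11): 4199·t ≡ 2 − 105 = -103 (mod 11).
    Reduce coefficients mod 11: 8·t ≡ 7 (mod 11).
    The inverse of 8 mod 11 is 7 (since 8·7 = 56 = 5·11 + 1), so t ≡ 7·7 = 49 ≡ 5 (mod 11).
    Then x = 105 + 4199·5 = 21100, valid modulo lcm(4199, 11) = 46189: x ≡ 21100 (mod 46189).
Verify against each original: 21100 mod 13 = 1, 21100 mod 17 = 3, 21100 mod 19 = 10, 21100 mod 11 = 2.

x ≡ 21100 (mod 46189).


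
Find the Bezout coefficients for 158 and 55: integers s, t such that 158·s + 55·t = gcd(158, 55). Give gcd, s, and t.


Euclidean algorithm on (158, 55) — divide until remainder is 0:
  158 = 2 · 55 + 48
  55 = 1 · 48 + 7
  48 = 6 · 7 + 6
  7 = 1 · 6 + 1
  6 = 6 · 1 + 0
gcd(158, 55) = 1.
Track Bezout coefficients alongside the remainders: start with r₀ = 158 = a·1 + b·0 (s = 1, t = 0) and r₁ = 55 = a·0 + b·1 (s = 0, t = 1); each new remainder r_{k+1} = r_{k-1} − q_k·r_k inherits s_{k+1} = s_{k-1} − q_k·s_k, t_{k+1} = t_{k-1} − q_k·t_k, so r_k = a·s_k + b·t_k at every step:
  q = 2: r = 48, s = 1 − 2·0 = 1, t = 0 − 2·1 = -2  (check: 158·1 + 55·(-2) = 48)
  q = 1: r = 7, s = 0 − 1·1 = -1, t = 1 − 1·(-2) = 3  (check: 158·(-1) + 55·3 = 7)
  q = 6: r = 6, s = 1 − 6·(-1) = 7, t = -2 − 6·3 = -20  (check: 158·7 + 55·(-20) = 6)
  q = 1: r = 1, s = -1 − 1·7 = -8, t = 3 − 1·(-20) = 23  (check: 158·(-8) + 55·23 = 1)
The row with r = 1 (the gcd) gives the Bezout coefficients s = -8, t = 23.
Result: 158 · (-8) + 55 · (23) = 1.

gcd(158, 55) = 1; s = -8, t = 23 (check: 158·(-8) + 55·23 = 1).


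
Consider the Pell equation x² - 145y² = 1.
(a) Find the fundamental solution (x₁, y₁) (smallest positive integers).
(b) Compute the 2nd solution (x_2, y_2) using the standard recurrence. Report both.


Step 1: Find the fundamental solution (x₁, y₁) of x² - 145y² = 1.
  Expand √145 as a continued fraction. a₀ = ⌊√145⌋ = 12; iterate m_{k+1} = d_k·a_k − m_k, d_{k+1} = (145 − m_{k+1}²)/d_k, a_{k+1} = ⌊(a₀ + m_{k+1})/d_{k+1}⌋ (starting m₀ = 0, d₀ = 1), with convergents p_k = a_k·p_{k-1} + p_{k-2}, q_k = a_k·q_{k-1} + q_{k-2} (p₋₁ = 1, q₋₁ = 0):
  k = 0: a₀ = 12; p₀/q₀ = 12/1; p₀² − 145·q₀² = 144 − 145 = -1.
  k = 1: m = 12, d = 1, a = ⌊(12 + 12)/1⌋ = 24; p/q = (24·12 + 1)/(24·1 + 0) = 289/24; p² − 145·q² = 83521 − 83520 = 1.
  The first convergent with p² − 145·q² = 1 gives the fundamental solution (x₁, y₁) = (289, 24).
Step 2: Apply the recurrence (x_{n+1}, y_{n+1}) = (x₁x_n + 145y₁y_n, x₁y_n + y₁x_n) repeatedly.
  From (x_1, y_1) = (289, 24): x_2 = 289·289 + 145·24·24 = 167041; y_2 = 289·24 + 24·289 = 13872.
Step 3: Verify x_2² - 145·y_2² = 27902695681 - 27902695680 = 1 (should be 1). ✓

(x_1, y_1) = (289, 24); (x_2, y_2) = (167041, 13872).


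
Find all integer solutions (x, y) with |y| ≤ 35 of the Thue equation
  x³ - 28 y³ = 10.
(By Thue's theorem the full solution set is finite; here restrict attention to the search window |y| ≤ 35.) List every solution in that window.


The equation is x³ - 28y³ = 10. For fixed y, x³ = 28·y³ + 10, so a solution requires the RHS to be a perfect cube.
Strategy: iterate y from -35 to 35, compute RHS = 28·y³ + 10, and check whether it is a (positive or negative) perfect cube.
Check small values of y:
  y = 0: RHS = 10 is not a perfect cube.
  y = 1: RHS = 38 is not a perfect cube.
  y = -1: RHS = -18 is not a perfect cube.
  y = 2: RHS = 234 is not a perfect cube.
  y = -2: RHS = -214 is not a perfect cube.
  y = 3: RHS = 766 is not a perfect cube.
  y = -3: RHS = -746 is not a perfect cube.
Continuing the search up to |y| = 35 finds no solutions either.
No (x, y) in the scanned range satisfies the equation.

No integer solutions with |y| ≤ 35.


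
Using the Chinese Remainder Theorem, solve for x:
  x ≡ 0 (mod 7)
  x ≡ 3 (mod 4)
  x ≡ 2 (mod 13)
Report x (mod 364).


Moduli 7, 4, 13 are pairwise coprime; by CRT there is a unique solution modulo M = 7 · 4 · 13 = 364.
Solve pairwise, accumulating the modulus:
  Start with x ≡ 0 (mod 7).
  Combine with x ≡ 3 (mod 4): since gcd(7, 4) = 1, we get a unique residue mod 28.
    Write x = 0 + 7·t and substitute into x ≡ 3 (mod 4): 7·t ≡ 3 − 0 = 3 (mod 4).
    Reduce coefficients mod 4: 3·t ≡ 3 (mod 4).
    The inverse of 3 mod 4 is 3 (since 3·3 = 9 = 2·4 + 1), so t ≡ 3·3 = 9 ≡ 1 (mod 4).
    Then x = 0 + 7·1 = 7, valid modulo lcm(7, 4) = 28: x ≡ 7 (mod 28).
  Combine with x ≡ 2 (mod 13): since gcd(28, 13) = 1, we get a unique residue mod 364.
    Write x = 7 + 28·t and substitute into x ≡ 2 (mod 13): 28·t ≡ 2 − 7 = -5 (mod 13).
    Reduce coefficients mod 13: 2·t ≡ 8 (mod 13).
    The inverse of 2 mod 13 is 7 (since 2·7 = 14 = 1·13 + 1), so t ≡ 7·8 = 56 ≡ 4 (mod 13).
    Then x = 7 + 28·4 = 119, valid modulo lcm(28, 13) = 364: x ≡ 119 (mod 364).
Verify: 119 mod 7 = 0 ✓, 119 mod 4 = 3 ✓, 119 mod 13 = 2 ✓.

x ≡ 119 (mod 364).


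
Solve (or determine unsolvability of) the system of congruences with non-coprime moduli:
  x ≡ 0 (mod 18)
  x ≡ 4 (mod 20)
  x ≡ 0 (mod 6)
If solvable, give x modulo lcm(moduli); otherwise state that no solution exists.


Moduli 18, 20, 6 are not pairwise coprime, so CRT works modulo lcm(m_i) when all pairwise compatibility conditions hold.
Pairwise compatibility: gcd(m_i, m_j) must divide a_i - a_j for every pair.
Merge one congruence at a time:
  Start: x ≡ 0 (mod 18).
  Combine with x ≡ 4 (mod 20): gcd(18, 20) = 2; 4 - 0 = 4, which IS divisible by 2, so compatible.
    Write x = 0 + 18·t and substitute into x ≡ 4 (mod 20): 18·t ≡ 4 − 0 = 4 (mod 20).
    Divide the congruence (and modulus) by g = 2: 9·t ≡ 2 (mod 10).
    The inverse of 9 mod 10 is 9 (since 9·9 = 81 = 8·10 + 1), so t ≡ 9·2 = 18 ≡ 8 (mod 10).
    Then x = 0 + 18·8 = 144, valid modulo lcm(18, 20) = 180: x ≡ 144 (mod 180).
  Combine with x ≡ 0 (mod 6): gcd(180, 6) = 6; 0 - 144 = -144, which IS divisible by 6, so compatible.
    Write x = 144 + 180·t and substitute into x ≡ 0 (mod 6): 180·t ≡ 0 − 144 = -144 (mod 6).
    Divide the congruence (and modulus) by g = 6: 30·t ≡ -24 (mod 1).
    Modulo 1 every t works; take t = 0.
    Then x = 144 + 180·0 = 144, valid modulo lcm(180, 6) = 180: x ≡ 144 (mod 180).
Verify: 144 mod 18 = 0, 144 mod 20 = 4, 144 mod 6 = 0.

x ≡ 144 (mod 180).


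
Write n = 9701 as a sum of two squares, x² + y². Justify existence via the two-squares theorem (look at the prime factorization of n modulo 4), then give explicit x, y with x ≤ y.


Step 1: Factor n = 9701 = 89 · 109.
Step 2: Check the mod-4 condition on each prime factor: 89 ≡ 1 (mod 4), exponent 1; 109 ≡ 1 (mod 4), exponent 1.
All primes ≡ 3 (mod 4) appear to even exponent (or don't appear), so by the two-squares theorem n IS expressible as a sum of two squares.
Step 3: Build a representation. Here n = 89 · 109 is a product of primes ≡ 1 (mod 4). Each prime p ≡ 1 (mod 4) is itself a sum of two squares; find a² by testing p − a² for a perfect square:
  89: 89 − 1² = 88, 89 − 2² = 85, 89 − 3² = 80, 89 − 4² = 73, 89 − 5² = 64 = 8² ⇒ 89 = 5² + 8².
  109: 109 − 1² = 108, 109 − 2² = 105, 109 − 3² = 100 = 10² ⇒ 109 = 3² + 10².
  Combine using the Brahmagupta–Fibonacci identity (a² + b²)(c² + d²) = (ac − bd)² + (ad + bc)² = (ac + bd)² + (ad − bc)²:
  89 · 109 = 9701: from (5² + 8²)(3² + 10²), take (5·3 − 8·10, 5·10 + 8·3) = (15 − 80, 50 + 24) = (-65, 74); dropping signs (only squares matter) gives (65, 74); check 65² + 74² = 4225 + 5476 = 9701 ✓.
Step 4: Order so x ≤ y and verify: 65² + 74² = 4225 + 5476 = 9701 = n. ✓

n = 9701 = 65² + 74² (one valid representation with x ≤ y).


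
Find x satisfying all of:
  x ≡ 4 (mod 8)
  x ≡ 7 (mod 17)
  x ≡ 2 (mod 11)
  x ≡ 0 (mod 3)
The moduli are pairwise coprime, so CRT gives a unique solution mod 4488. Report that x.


Product of moduli M = 8 · 17 · 11 · 3 = 4488.
Merge one congruence at a time:
  Start: x ≡ 4 (mod 8).
  Combine with x ≡ 7 (mod 17); new modulus lcm = 136.
    Write x = 4 + 8·t and substitute into x ≡ 7 (mod 17): 8·t ≡ 7 − 4 = 3 (mod 17).
    The inverse of 8 mod 17 is 15 (since 8·15 = 120 = 7·17 + 1), so t ≡ 15·3 = 45 ≡ 11 (mod 17).
    Then x = 4 + 8·11 = 92, valid modulo lcm(8, 17) = 136: x ≡ 92 (mod 136).
  Combine with x ≡ 2 (mod 11); new modulus lcm = 1496.
    Write x = 92 + 136·t and substitute into x ≡ 2 (mod 11): 136·t ≡ 2 − 92 = -90 (mod 11).
    Reduce coefficients mod 11: 4·t ≡ 9 (mod 11).
    The inverse of 4 mod 11 is 3 (since 4·3 = 12 = 1·11 + 1), so t ≡ 3·9 = 27 ≡ 5 (mod 11).
    Then x = 92 + 136·5 = 772, valid modulo lcm(136, 11) = 1496: x ≡ 772 (mod 1496).
  Combine with x ≡ 0 (mod 3); new modulus lcm = 4488.
    Write x = 772 + 1496·t and substitute into x ≡ 0 (mod 3): 1496·t ≡ 0 − 772 = -772 (mod 3).
    Reduce coefficients mod 3: 2·t ≡ 2 (mod 3).
    The inverse of 2 mod 3 is 2 (since 2·2 = 4 = 1·3 + 1), so t ≡ 2·2 = 4 ≡ 1 (mod 3).
    Then x = 772 + 1496·1 = 2268, valid modulo lcm(1496, 3) = 4488: x ≡ 2268 (mod 4488).
Verify against each original: 2268 mod 8 = 4, 2268 mod 17 = 7, 2268 mod 11 = 2, 2268 mod 3 = 0.

x ≡ 2268 (mod 4488).


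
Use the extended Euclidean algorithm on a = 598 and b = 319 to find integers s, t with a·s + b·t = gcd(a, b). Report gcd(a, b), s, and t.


Euclidean algorithm on (598, 319) — divide until remainder is 0:
  598 = 1 · 319 + 279
  319 = 1 · 279 + 40
  279 = 6 · 40 + 39
  40 = 1 · 39 + 1
  39 = 39 · 1 + 0
gcd(598, 319) = 1.
Track Bezout coefficients alongside the remainders: start with r₀ = 598 = a·1 + b·0 (s = 1, t = 0) and r₁ = 319 = a·0 + b·1 (s = 0, t = 1); each new remainder r_{k+1} = r_{k-1} − q_k·r_k inherits s_{k+1} = s_{k-1} − q_k·s_k, t_{k+1} = t_{k-1} − q_k·t_k, so r_k = a·s_k + b·t_k at every step:
  q = 1: r = 279, s = 1 − 1·0 = 1, t = 0 − 1·1 = -1  (check: 598·1 + 319·(-1) = 279)
  q = 1: r = 40, s = 0 − 1·1 = -1, t = 1 − 1·(-1) = 2  (check: 598·(-1) + 319·2 = 40)
  q = 6: r = 39, s = 1 − 6·(-1) = 7, t = -1 − 6·2 = -13  (check: 598·7 + 319·(-13) = 39)
  q = 1: r = 1, s = -1 − 1·7 = -8, t = 2 − 1·(-13) = 15  (check: 598·(-8) + 319·15 = 1)
The row with r = 1 (the gcd) gives the Bezout coefficients s = -8, t = 15.
Result: 598 · (-8) + 319 · (15) = 1.

gcd(598, 319) = 1; s = -8, t = 15 (check: 598·(-8) + 319·15 = 1).
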